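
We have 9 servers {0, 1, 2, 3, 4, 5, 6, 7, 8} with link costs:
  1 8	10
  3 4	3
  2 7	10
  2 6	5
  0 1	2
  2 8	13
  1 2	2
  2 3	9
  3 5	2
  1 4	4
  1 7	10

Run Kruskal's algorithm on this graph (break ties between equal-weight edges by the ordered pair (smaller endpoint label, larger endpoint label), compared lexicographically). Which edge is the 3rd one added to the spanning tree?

Kruskal's algorithm — process edges by increasing weight (ties by edge label):
0 1 (2): add — endpoints in different components.
1 2 (2): add — endpoints in different components.
3 5 (2): add — endpoints in different components.
3 4 (3): add — endpoints in different components.
1 4 (4): add — endpoints in different components.
2 6 (5): add — endpoints in different components.
2 3 (9): skip — 2 and 3 already connected.
1 7 (10): add — endpoints in different components.
1 8 (10): add — endpoints in different components.
The 3rd edge added is 3 5.

3-5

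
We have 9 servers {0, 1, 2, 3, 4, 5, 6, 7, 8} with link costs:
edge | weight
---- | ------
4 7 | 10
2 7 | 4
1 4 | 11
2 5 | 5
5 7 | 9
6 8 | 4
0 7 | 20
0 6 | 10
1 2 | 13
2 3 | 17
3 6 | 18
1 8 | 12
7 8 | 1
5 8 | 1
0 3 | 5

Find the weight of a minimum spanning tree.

46

Kruskal: consider edges lightest-first.
5 8 (1): add — endpoints in different components.
7 8 (1): add — endpoints in different components.
2 7 (4): add — endpoints in different components.
6 8 (4): add — endpoints in different components.
0 3 (5): add — endpoints in different components.
2 5 (5): skip — 2 and 5 already connected.
5 7 (9): skip — 5 and 7 already connected.
0 6 (10): add — endpoints in different components.
4 7 (10): add — endpoints in different components.
1 4 (11): add — endpoints in different components.
MST edges: 5 8, 7 8, 2 7, 6 8, 0 3, 0 6, 4 7, 1 4; total weight 1+1+4+4+5+10+10+11 = 46.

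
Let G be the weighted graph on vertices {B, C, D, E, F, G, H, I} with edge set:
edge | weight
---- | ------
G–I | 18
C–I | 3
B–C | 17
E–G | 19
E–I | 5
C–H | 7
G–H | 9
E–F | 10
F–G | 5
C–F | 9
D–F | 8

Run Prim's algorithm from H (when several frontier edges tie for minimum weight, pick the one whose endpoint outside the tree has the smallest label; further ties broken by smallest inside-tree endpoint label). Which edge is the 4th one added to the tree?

C-F

Prim's algorithm from H:
Step 1: cheapest edge leaving the tree is C–H (7); add C.
Step 2: cheapest edge leaving the tree is C–I (3); add I.
Step 3: cheapest edge leaving the tree is E–I (5); add E.
Step 4: cheapest edge leaving the tree is C–F (9); add F.
Step 5: cheapest edge leaving the tree is F–G (5); add G.
Step 6: cheapest edge leaving the tree is D–F (8); add D.
Step 7: cheapest edge leaving the tree is B–C (17); add B.
The 4th edge added is C–F.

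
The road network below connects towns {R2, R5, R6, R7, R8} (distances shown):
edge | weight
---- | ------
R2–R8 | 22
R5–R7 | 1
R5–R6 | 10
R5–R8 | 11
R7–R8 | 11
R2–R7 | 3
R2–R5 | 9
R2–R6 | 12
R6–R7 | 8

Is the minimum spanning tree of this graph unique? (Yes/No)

No

Kruskal's algorithm — process edges by increasing weight (ties by edge label):
R5–R7 (1): add — endpoints in different components.
R2–R7 (3): add — endpoints in different components.
R6–R7 (8): add — endpoints in different components.
R2–R5 (9): skip — R2 and R5 already connected.
R5–R6 (10): skip — R5 and R6 already connected.
R5–R8 (11): add — endpoints in different components.
Non-tree edge R7–R8 has weight 11, equal to the heaviest edge on its tree cycle — swapping gives another MST of the same weight. Not unique.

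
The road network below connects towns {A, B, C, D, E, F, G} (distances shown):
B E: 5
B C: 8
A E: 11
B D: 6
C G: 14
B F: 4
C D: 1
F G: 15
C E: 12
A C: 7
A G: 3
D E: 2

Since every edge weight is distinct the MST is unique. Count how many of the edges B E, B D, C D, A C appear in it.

Sort edges by weight, then run Kruskal:
C D (1): add. Components now {A} {B} {C,D} {E} {F} {G}
D E (2): add. Components now {A} {B} {C,D,E} {F} {G}
A G (3): add. Components now {A,G} {B} {C,D,E} {F}
B F (4): add. Components now {A,G} {B,F} {C,D,E}
B E (5): add. Components now {A,G} {B,C,D,E,F}
B D (6): skip — B and D already connected.
A C (7): add. Components now {A,B,C,D,E,F,G}
MST edge set: {C D, D E, A G, B F, B E, A C}.
Of the listed edges, {B E, C D, A C} are in the MST → 3.

3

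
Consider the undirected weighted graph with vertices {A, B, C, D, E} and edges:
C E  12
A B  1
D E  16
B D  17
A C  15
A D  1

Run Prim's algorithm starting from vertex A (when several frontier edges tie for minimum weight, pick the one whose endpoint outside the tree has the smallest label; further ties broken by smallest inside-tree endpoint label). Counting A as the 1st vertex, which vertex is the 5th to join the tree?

E

Prim's algorithm from A:
Step 1: cheapest edge leaving the tree is A B (1); add B.
Step 2: cheapest edge leaving the tree is A D (1); add D.
Step 3: cheapest edge leaving the tree is A C (15); add C.
Step 4: cheapest edge leaving the tree is C E (12); add E.
Vertex order: A, B, D, C, E. The 5th vertex is E.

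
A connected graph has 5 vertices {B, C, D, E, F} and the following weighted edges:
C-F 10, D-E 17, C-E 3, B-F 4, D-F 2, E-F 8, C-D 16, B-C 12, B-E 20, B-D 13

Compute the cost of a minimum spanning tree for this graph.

Sort edges by weight, then run Kruskal:
D-F (2): add — endpoints in different components.
C-E (3): add — endpoints in different components.
B-F (4): add — endpoints in different components.
E-F (8): add — endpoints in different components.
MST edges: D-F, C-E, B-F, E-F; total weight 2+3+4+8 = 17.

17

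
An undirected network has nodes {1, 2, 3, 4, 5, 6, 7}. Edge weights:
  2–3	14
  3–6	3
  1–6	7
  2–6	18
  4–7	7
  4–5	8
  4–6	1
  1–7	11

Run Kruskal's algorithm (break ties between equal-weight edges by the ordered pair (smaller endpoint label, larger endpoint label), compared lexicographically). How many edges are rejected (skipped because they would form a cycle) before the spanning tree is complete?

Kruskal's algorithm — process edges by increasing weight (ties by edge label):
4–6 (1): add — endpoints in different components.
3–6 (3): add — endpoints in different components.
1–6 (7): add — endpoints in different components.
4–7 (7): add — endpoints in different components.
4–5 (8): add — endpoints in different components.
1–7 (11): skip — 1 and 7 already connected.
2–3 (14): add — endpoints in different components.
Edges rejected before the tree was complete: 1.

1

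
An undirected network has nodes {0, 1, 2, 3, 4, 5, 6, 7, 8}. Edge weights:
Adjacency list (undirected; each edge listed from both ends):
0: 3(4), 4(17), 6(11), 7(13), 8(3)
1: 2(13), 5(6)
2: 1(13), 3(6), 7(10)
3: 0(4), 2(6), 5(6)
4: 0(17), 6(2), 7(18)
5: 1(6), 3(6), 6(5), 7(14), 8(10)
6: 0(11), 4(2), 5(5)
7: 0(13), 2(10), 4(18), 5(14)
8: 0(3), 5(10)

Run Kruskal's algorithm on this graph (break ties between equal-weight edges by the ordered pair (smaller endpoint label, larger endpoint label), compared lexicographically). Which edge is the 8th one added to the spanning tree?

Kruskal's algorithm — process edges by increasing weight (ties by edge label):
4—6 (2): add — endpoints in different components.
0—8 (3): add — endpoints in different components.
0—3 (4): add — endpoints in different components.
5—6 (5): add — endpoints in different components.
1—5 (6): add — endpoints in different components.
2—3 (6): add — endpoints in different components.
3—5 (6): add — endpoints in different components.
2—7 (10): add — endpoints in different components.
The 8th edge added is 2—7.

2-7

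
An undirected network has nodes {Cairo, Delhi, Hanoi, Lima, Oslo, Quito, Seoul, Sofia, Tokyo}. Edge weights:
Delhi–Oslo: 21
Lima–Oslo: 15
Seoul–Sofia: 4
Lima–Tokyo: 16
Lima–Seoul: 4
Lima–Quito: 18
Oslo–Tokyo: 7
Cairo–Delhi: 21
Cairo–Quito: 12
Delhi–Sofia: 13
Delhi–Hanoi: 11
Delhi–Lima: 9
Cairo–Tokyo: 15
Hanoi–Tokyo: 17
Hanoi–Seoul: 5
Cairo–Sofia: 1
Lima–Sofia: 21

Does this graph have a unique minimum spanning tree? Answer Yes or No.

No

Kruskal's algorithm — process edges by increasing weight (ties by edge label):
Cairo–Sofia (1): add — endpoints in different components.
Lima–Seoul (4): add — endpoints in different components.
Seoul–Sofia (4): add — endpoints in different components.
Hanoi–Seoul (5): add — endpoints in different components.
Oslo–Tokyo (7): add — endpoints in different components.
Delhi–Lima (9): add — endpoints in different components.
Delhi–Hanoi (11): skip — Hanoi and Delhi already connected.
Cairo–Quito (12): add — endpoints in different components.
Delhi–Sofia (13): skip — Sofia and Delhi already connected.
Cairo–Tokyo (15): add — endpoints in different components.
Non-tree edge Lima–Oslo has weight 15, equal to the heaviest edge on its tree cycle — swapping gives another MST of the same weight. Not unique.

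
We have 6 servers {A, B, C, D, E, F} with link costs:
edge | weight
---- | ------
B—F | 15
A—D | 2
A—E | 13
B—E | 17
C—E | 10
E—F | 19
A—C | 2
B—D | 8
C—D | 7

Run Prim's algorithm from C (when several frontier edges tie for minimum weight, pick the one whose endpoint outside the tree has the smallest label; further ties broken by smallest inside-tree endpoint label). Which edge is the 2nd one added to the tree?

Grow the tree from C using Prim:
Step 1: cheapest edge leaving the tree is A—C (2); add A.
Step 2: cheapest edge leaving the tree is A—D (2); add D.
Step 3: cheapest edge leaving the tree is B—D (8); add B.
Step 4: cheapest edge leaving the tree is C—E (10); add E.
Step 5: cheapest edge leaving the tree is B—F (15); add F.
The 2nd edge added is A—D.

A-D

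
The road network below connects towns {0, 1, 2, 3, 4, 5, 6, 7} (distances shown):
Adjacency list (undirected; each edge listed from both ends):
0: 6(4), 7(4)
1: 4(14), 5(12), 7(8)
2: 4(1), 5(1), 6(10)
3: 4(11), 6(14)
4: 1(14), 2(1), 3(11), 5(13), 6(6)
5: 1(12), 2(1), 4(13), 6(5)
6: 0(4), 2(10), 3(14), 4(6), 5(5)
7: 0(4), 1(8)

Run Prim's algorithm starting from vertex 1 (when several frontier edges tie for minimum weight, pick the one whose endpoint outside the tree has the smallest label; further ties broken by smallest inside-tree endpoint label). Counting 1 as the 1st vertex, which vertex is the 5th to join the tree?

Prim's algorithm from 1:
Step 1: cheapest edge leaving the tree is 1—7 (8); add 7.
Step 2: cheapest edge leaving the tree is 0—7 (4); add 0.
Step 3: cheapest edge leaving the tree is 0—6 (4); add 6.
Step 4: cheapest edge leaving the tree is 5—6 (5); add 5.
Step 5: cheapest edge leaving the tree is 2—5 (1); add 2.
Step 6: cheapest edge leaving the tree is 2—4 (1); add 4.
Step 7: cheapest edge leaving the tree is 3—4 (11); add 3.
Vertex order: 1, 7, 0, 6, 5, 2, 4, 3. The 5th vertex is 5.

5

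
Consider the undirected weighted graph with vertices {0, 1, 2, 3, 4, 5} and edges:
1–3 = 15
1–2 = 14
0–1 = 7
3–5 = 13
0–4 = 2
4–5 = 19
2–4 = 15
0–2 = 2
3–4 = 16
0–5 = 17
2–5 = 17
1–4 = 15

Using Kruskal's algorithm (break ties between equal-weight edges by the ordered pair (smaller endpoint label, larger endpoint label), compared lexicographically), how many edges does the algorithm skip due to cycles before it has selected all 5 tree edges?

Kruskal: consider edges lightest-first.
0–2 (2): add — endpoints in different components.
0–4 (2): add — endpoints in different components.
0–1 (7): add — endpoints in different components.
3–5 (13): add — endpoints in different components.
1–2 (14): skip — 1 and 2 already connected.
1–3 (15): add — endpoints in different components.
Edges rejected before the tree was complete: 1.

1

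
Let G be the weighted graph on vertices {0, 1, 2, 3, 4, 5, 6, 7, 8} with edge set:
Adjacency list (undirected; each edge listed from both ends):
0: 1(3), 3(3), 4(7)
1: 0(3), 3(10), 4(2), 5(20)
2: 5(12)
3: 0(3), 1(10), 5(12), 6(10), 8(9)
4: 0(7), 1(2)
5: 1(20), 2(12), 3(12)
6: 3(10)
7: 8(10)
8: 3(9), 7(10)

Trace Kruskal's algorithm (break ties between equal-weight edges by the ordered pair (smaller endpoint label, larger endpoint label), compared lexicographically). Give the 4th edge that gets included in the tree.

3-8

Kruskal: consider edges lightest-first.
1-4 (2): add — endpoints in different components.
0-1 (3): add — endpoints in different components.
0-3 (3): add — endpoints in different components.
0-4 (7): skip — 0 and 4 already connected.
3-8 (9): add — endpoints in different components.
1-3 (10): skip — 1 and 3 already connected.
3-6 (10): add — endpoints in different components.
7-8 (10): add — endpoints in different components.
2-5 (12): add — endpoints in different components.
3-5 (12): add — endpoints in different components.
The 4th edge added is 3-8.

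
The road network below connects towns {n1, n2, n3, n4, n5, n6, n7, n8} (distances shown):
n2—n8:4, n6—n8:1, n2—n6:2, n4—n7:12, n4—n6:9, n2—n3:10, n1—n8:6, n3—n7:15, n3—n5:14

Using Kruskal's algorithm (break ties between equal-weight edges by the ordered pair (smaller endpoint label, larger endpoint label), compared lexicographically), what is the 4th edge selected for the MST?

Sort edges by weight, then run Kruskal:
n6—n8 (1): add — endpoints in different components.
n2—n6 (2): add — endpoints in different components.
n2—n8 (4): skip — n8 and n2 already connected.
n1—n8 (6): add — endpoints in different components.
n4—n6 (9): add — endpoints in different components.
n2—n3 (10): add — endpoints in different components.
n4—n7 (12): add — endpoints in different components.
n3—n5 (14): add — endpoints in different components.
The 4th edge added is n4—n6.

n4-n6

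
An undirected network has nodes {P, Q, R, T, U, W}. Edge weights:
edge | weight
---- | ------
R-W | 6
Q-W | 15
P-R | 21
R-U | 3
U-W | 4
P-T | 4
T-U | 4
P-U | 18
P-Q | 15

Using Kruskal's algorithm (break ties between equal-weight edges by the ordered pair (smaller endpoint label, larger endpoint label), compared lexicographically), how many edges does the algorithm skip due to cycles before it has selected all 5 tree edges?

1

Sort edges by weight, then run Kruskal:
R-U (3): add. Components now {W} {T} {Q} {P} {R,U}
P-T (4): add. Components now {W} {P,T} {Q} {R,U}
T-U (4): add. Components now {W} {P,R,T,U} {Q}
U-W (4): add. Components now {P,R,T,U,W} {Q}
R-W (6): skip — W and R already connected.
P-Q (15): add. Components now {P,Q,R,T,U,W}
Edges rejected before the tree was complete: 1.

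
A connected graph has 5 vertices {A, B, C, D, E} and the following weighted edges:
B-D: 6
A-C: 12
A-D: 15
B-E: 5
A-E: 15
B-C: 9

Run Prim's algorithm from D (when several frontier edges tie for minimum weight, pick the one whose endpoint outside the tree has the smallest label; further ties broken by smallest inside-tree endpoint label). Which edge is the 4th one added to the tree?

A-C

Prim's algorithm from D:
Step 1: frontier [B-D 6, A-D 15] → take B-D (6); add B.
Step 2: frontier [B-E 5, B-C 9, A-D 15] → take B-E (5); add E.
Step 3: frontier [B-C 9, A-D 15, A-E 15] → take B-C (9); add C.
Step 4: frontier [A-C 12, A-D 15, A-E 15] → take A-C (12); add A.
The 4th edge added is A-C.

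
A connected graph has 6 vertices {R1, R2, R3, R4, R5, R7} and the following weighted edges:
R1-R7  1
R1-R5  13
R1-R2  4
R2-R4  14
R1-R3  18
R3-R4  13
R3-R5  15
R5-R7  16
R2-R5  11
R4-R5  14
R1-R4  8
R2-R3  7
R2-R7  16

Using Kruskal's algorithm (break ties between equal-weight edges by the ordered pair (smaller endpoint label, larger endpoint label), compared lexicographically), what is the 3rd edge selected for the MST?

R2-R3

Kruskal: consider edges lightest-first.
R1-R7 (1): add. Components now {R1,R7} {R2} {R5} {R4} {R3}
R1-R2 (4): add. Components now {R1,R2,R7} {R5} {R4} {R3}
R2-R3 (7): add. Components now {R1,R2,R3,R7} {R5} {R4}
R1-R4 (8): add. Components now {R1,R2,R3,R4,R7} {R5}
R2-R5 (11): add. Components now {R1,R2,R3,R4,R5,R7}
The 3rd edge added is R2-R3.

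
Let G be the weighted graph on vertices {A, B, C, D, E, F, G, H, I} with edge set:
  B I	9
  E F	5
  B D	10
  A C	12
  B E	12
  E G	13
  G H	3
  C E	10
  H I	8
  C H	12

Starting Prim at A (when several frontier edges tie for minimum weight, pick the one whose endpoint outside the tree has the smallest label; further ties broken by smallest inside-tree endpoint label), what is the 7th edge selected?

G-H

Prim, starting at A.
Step 1: frontier [A C 12] → take A C (12); add C.
Step 2: frontier [C E 10, C H 12] → take C E (10); add E.
Step 3: frontier [C H 12, E F 5, B E 12, E G 13] → take E F (5); add F.
Step 4: frontier [C H 12, B E 12, E G 13] → take B E (12); add B.
Step 5: frontier [B I 9, B D 10, C H 12, E G 13] → take B I (9); add I.
Step 6: frontier [B D 10, C H 12, E G 13, H I 8] → take H I (8); add H.
Step 7: frontier [B D 10, E G 13, G H 3] → take G H (3); add G.
Step 8: frontier [B D 10] → take B D (10); add D.
The 7th edge added is G H.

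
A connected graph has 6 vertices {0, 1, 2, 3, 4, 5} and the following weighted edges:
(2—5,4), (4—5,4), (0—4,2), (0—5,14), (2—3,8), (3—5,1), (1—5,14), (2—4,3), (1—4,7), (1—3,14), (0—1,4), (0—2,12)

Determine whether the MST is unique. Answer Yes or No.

No

Kruskal's algorithm — process edges by increasing weight (ties by edge label):
3—5 (1): add. Components now {0} {1} {2} {3,5} {4}
0—4 (2): add. Components now {0,4} {1} {2} {3,5}
2—4 (3): add. Components now {0,2,4} {1} {3,5}
0—1 (4): add. Components now {0,1,2,4} {3,5}
2—5 (4): add. Components now {0,1,2,3,4,5}
Non-tree edge 4—5 has weight 4, equal to the heaviest edge on its tree cycle — swapping gives another MST of the same weight. Not unique.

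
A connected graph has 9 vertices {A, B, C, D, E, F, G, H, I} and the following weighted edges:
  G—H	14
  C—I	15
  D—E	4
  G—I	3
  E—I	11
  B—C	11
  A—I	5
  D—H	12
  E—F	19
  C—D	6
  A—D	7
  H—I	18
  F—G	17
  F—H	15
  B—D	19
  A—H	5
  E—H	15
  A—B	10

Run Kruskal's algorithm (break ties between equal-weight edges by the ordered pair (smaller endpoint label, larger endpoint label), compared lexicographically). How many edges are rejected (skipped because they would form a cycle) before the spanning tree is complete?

6

Kruskal's algorithm — process edges by increasing weight (ties by edge label):
G—I (3): add — endpoints in different components.
D—E (4): add — endpoints in different components.
A—H (5): add — endpoints in different components.
A—I (5): add — endpoints in different components.
C—D (6): add — endpoints in different components.
A—D (7): add — endpoints in different components.
A—B (10): add — endpoints in different components.
B—C (11): skip — B and C already connected.
E—I (11): skip — E and I already connected.
D—H (12): skip — D and H already connected.
G—H (14): skip — G and H already connected.
C—I (15): skip — C and I already connected.
E—H (15): skip — E and H already connected.
F—H (15): add — endpoints in different components.
Edges rejected before the tree was complete: 6.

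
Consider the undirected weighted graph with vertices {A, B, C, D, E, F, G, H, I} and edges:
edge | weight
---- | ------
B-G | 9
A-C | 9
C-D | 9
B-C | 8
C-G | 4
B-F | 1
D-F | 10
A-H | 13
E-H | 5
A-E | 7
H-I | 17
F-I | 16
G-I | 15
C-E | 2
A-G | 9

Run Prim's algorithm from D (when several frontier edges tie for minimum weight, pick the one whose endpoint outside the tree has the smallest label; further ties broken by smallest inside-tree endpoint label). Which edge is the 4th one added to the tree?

Prim's algorithm from D:
Step 1: cheapest edge leaving the tree is C-D (9); add C.
Step 2: cheapest edge leaving the tree is C-E (2); add E.
Step 3: cheapest edge leaving the tree is C-G (4); add G.
Step 4: cheapest edge leaving the tree is E-H (5); add H.
Step 5: cheapest edge leaving the tree is A-E (7); add A.
Step 6: cheapest edge leaving the tree is B-C (8); add B.
Step 7: cheapest edge leaving the tree is B-F (1); add F.
Step 8: cheapest edge leaving the tree is G-I (15); add I.
The 4th edge added is E-H.

E-H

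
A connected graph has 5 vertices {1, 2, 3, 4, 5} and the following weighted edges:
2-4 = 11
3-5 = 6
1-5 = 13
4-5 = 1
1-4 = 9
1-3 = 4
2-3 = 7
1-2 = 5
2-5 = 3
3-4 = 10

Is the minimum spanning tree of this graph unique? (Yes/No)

Yes

Kruskal: consider edges lightest-first.
4-5 (1): add. Components now {1} {2} {3} {4,5}
2-5 (3): add. Components now {1} {2,4,5} {3}
1-3 (4): add. Components now {1,3} {2,4,5}
1-2 (5): add. Components now {1,2,3,4,5}
Every non-tree edge has weight strictly greater than the heaviest edge on the tree path between its endpoints, so the MST is unique.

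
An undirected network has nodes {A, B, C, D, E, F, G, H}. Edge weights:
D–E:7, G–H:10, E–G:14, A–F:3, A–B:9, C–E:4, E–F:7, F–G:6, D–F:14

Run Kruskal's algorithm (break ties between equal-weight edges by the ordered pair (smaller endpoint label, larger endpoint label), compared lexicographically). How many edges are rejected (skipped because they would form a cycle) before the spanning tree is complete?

0

Kruskal's algorithm — process edges by increasing weight (ties by edge label):
A–F (3): add — endpoints in different components.
C–E (4): add — endpoints in different components.
F–G (6): add — endpoints in different components.
D–E (7): add — endpoints in different components.
E–F (7): add — endpoints in different components.
A–B (9): add — endpoints in different components.
G–H (10): add — endpoints in different components.
Edges rejected before the tree was complete: 0.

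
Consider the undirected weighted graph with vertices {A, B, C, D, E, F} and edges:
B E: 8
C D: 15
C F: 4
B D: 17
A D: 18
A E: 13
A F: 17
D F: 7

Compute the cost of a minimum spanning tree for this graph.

Grow the tree from A using Prim:
Step 1: frontier [A E 13, A F 17, A D 18] → take A E (13); add E.
Step 2: frontier [A F 17, A D 18, B E 8] → take B E (8); add B.
Step 3: frontier [A F 17, A D 18, B D 17] → take B D (17); add D.
Step 4: frontier [A F 17, D F 7, C D 15] → take D F (7); add F.
Step 5: frontier [C D 15, C F 4] → take C F (4); add C.
MST edges: A E, B E, B D, D F, C F; total weight 13+8+17+7+4 = 49.

49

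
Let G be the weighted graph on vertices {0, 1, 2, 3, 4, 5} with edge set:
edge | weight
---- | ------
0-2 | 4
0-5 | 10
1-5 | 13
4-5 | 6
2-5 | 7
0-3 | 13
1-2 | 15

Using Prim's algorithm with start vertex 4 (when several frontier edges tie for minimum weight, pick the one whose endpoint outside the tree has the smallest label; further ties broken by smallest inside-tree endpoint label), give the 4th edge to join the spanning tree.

1-5

Prim, starting at 4.
Step 1: frontier [4-5 6] → take 4-5 (6); add 5.
Step 2: frontier [2-5 7, 0-5 10, 1-5 13] → take 2-5 (7); add 2.
Step 3: frontier [0-2 4, 1-2 15, 0-5 10, 1-5 13] → take 0-2 (4); add 0.
Step 4: frontier [0-3 13, 1-2 15, 1-5 13] → take 1-5 (13); add 1.
Step 5: frontier [0-3 13] → take 0-3 (13); add 3.
The 4th edge added is 1-5.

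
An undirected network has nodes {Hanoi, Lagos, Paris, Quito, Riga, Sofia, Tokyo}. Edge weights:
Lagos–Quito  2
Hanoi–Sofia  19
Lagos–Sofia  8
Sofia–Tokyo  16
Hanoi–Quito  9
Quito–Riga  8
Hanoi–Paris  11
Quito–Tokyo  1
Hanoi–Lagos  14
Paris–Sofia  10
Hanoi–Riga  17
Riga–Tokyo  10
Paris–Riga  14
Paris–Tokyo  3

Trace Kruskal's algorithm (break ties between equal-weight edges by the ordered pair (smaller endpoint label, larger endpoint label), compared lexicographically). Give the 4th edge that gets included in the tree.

Lagos-Sofia

Kruskal's algorithm — process edges by increasing weight (ties by edge label):
Quito–Tokyo (1): add. Components now {Sofia} {Riga} {Quito,Tokyo} {Lagos} {Hanoi} {Paris}
Lagos–Quito (2): add. Components now {Sofia} {Riga} {Lagos,Quito,Tokyo} {Hanoi} {Paris}
Paris–Tokyo (3): add. Components now {Sofia} {Riga} {Lagos,Paris,Quito,Tokyo} {Hanoi}
Lagos–Sofia (8): add. Components now {Lagos,Paris,Quito,Sofia,Tokyo} {Riga} {Hanoi}
Quito–Riga (8): add. Components now {Lagos,Paris,Quito,Riga,Sofia,Tokyo} {Hanoi}
Hanoi–Quito (9): add. Components now {Hanoi,Lagos,Paris,Quito,Riga,Sofia,Tokyo}
The 4th edge added is Lagos–Sofia.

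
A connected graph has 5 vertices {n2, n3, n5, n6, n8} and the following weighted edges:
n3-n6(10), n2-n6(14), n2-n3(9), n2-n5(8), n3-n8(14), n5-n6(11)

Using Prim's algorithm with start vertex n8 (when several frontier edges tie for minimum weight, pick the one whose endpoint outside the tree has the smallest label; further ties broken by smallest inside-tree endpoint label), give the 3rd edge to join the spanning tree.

n2-n5

Grow the tree from n8 using Prim:
Step 1: frontier [n3-n8 14] → take n3-n8 (14); add n3.
Step 2: frontier [n2-n3 9, n3-n6 10] → take n2-n3 (9); add n2.
Step 3: frontier [n2-n5 8, n2-n6 14, n3-n6 10] → take n2-n5 (8); add n5.
Step 4: frontier [n2-n6 14, n3-n6 10, n5-n6 11] → take n3-n6 (10); add n6.
The 3rd edge added is n2-n5.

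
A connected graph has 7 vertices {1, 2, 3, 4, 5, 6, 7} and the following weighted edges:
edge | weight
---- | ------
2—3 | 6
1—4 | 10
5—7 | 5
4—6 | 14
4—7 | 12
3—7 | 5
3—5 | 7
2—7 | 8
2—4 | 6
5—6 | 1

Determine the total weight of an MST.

33

Sort edges by weight, then run Kruskal:
5—6 (1): add. Components now {1} {2} {3} {4} {5,6} {7}
3—7 (5): add. Components now {1} {2} {3,7} {4} {5,6}
5—7 (5): add. Components now {1} {2} {3,5,6,7} {4}
2—3 (6): add. Components now {1} {2,3,5,6,7} {4}
2—4 (6): add. Components now {1} {2,3,4,5,6,7}
3—5 (7): skip — 3 and 5 already connected.
2—7 (8): skip — 2 and 7 already connected.
1—4 (10): add. Components now {1,2,3,4,5,6,7}
MST edges: 5—6, 3—7, 5—7, 2—3, 2—4, 1—4; total weight 1+5+5+6+6+10 = 33.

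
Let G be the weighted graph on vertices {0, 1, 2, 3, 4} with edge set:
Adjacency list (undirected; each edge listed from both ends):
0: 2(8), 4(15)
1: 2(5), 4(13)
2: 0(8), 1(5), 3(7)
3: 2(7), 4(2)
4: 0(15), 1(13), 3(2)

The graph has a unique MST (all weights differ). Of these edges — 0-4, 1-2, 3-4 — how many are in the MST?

2

Kruskal's algorithm — process edges by increasing weight (ties by edge label):
3-4 (2): add — endpoints in different components.
1-2 (5): add — endpoints in different components.
2-3 (7): add — endpoints in different components.
0-2 (8): add — endpoints in different components.
MST edge set: {3-4, 1-2, 2-3, 0-2}.
Of the listed edges, {1-2, 3-4} are in the MST → 2.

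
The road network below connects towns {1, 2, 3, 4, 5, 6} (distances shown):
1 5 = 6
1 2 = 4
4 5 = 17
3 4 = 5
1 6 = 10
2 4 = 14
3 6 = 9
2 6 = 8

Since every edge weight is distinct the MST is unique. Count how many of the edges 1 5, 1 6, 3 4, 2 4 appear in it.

Sort edges by weight, then run Kruskal:
1 2 (4): add — endpoints in different components.
3 4 (5): add — endpoints in different components.
1 5 (6): add — endpoints in different components.
2 6 (8): add — endpoints in different components.
3 6 (9): add — endpoints in different components.
MST edge set: {1 2, 3 4, 1 5, 2 6, 3 6}.
Of the listed edges, {1 5, 3 4} are in the MST → 2.

2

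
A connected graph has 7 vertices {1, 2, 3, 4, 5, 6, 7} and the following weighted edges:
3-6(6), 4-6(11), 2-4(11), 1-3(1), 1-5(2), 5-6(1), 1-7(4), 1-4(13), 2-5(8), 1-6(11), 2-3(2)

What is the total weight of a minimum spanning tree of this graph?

Prim, starting at 7.
Step 1: cheapest edge leaving the tree is 1-7 (4); add 1.
Step 2: cheapest edge leaving the tree is 1-3 (1); add 3.
Step 3: cheapest edge leaving the tree is 2-3 (2); add 2.
Step 4: cheapest edge leaving the tree is 1-5 (2); add 5.
Step 5: cheapest edge leaving the tree is 5-6 (1); add 6.
Step 6: cheapest edge leaving the tree is 2-4 (11); add 4.
MST edges: 1-7, 1-3, 2-3, 1-5, 5-6, 2-4; total weight 4+1+2+2+1+11 = 21.

21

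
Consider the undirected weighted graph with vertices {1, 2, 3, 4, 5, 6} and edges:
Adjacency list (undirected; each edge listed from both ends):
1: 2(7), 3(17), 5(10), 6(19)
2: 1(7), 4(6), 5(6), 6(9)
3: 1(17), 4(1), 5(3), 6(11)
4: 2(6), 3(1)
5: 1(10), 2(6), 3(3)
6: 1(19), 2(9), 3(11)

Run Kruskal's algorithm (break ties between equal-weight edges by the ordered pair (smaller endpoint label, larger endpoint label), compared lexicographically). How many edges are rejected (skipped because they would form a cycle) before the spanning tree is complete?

1

Kruskal's algorithm — process edges by increasing weight (ties by edge label):
3-4 (1): add — endpoints in different components.
3-5 (3): add — endpoints in different components.
2-4 (6): add — endpoints in different components.
2-5 (6): skip — 2 and 5 already connected.
1-2 (7): add — endpoints in different components.
2-6 (9): add — endpoints in different components.
Edges rejected before the tree was complete: 1.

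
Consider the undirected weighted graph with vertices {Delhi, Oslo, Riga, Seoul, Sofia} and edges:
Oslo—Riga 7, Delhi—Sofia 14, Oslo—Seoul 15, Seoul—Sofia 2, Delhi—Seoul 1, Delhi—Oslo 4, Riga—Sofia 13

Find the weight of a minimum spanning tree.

14

Prim's algorithm from Delhi:
Step 1: frontier [Delhi—Seoul 1, Delhi—Oslo 4, Delhi—Sofia 14] → take Delhi—Seoul (1); add Seoul.
Step 2: frontier [Delhi—Oslo 4, Delhi—Sofia 14, Seoul—Sofia 2, Oslo—Seoul 15] → take Seoul—Sofia (2); add Sofia.
Step 3: frontier [Delhi—Oslo 4, Oslo—Seoul 15, Riga—Sofia 13] → take Delhi—Oslo (4); add Oslo.
Step 4: frontier [Oslo—Riga 7, Riga—Sofia 13] → take Oslo—Riga (7); add Riga.
MST edges: Delhi—Seoul, Seoul—Sofia, Delhi—Oslo, Oslo—Riga; total weight 1+2+4+7 = 14.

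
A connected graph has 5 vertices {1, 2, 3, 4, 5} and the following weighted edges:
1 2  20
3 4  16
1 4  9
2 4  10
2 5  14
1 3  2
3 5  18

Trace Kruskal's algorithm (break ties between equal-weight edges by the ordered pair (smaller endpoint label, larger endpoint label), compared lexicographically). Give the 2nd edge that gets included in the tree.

1-4

Kruskal's algorithm — process edges by increasing weight (ties by edge label):
1 3 (2): add — endpoints in different components.
1 4 (9): add — endpoints in different components.
2 4 (10): add — endpoints in different components.
2 5 (14): add — endpoints in different components.
The 2nd edge added is 1 4.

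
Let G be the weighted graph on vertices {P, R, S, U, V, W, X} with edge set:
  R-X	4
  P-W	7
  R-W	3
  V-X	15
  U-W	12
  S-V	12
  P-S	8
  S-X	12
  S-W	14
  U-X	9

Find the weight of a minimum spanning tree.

Kruskal: consider edges lightest-first.
R-W (3): add — endpoints in different components.
R-X (4): add — endpoints in different components.
P-W (7): add — endpoints in different components.
P-S (8): add — endpoints in different components.
U-X (9): add — endpoints in different components.
S-V (12): add — endpoints in different components.
MST edges: R-W, R-X, P-W, P-S, U-X, S-V; total weight 3+4+7+8+9+12 = 43.

43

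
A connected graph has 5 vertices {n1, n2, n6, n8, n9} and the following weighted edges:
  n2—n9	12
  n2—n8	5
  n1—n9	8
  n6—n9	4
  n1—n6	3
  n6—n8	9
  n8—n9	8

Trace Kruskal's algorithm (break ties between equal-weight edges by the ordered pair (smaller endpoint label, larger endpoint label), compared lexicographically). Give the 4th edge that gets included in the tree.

n8-n9

Sort edges by weight, then run Kruskal:
n1—n6 (3): add. Components now {n9} {n2} {n1,n6} {n8}
n6—n9 (4): add. Components now {n1,n6,n9} {n2} {n8}
n2—n8 (5): add. Components now {n1,n6,n9} {n2,n8}
n1—n9 (8): skip — n9 and n1 already connected.
n8—n9 (8): add. Components now {n1,n2,n6,n8,n9}
The 4th edge added is n8—n9.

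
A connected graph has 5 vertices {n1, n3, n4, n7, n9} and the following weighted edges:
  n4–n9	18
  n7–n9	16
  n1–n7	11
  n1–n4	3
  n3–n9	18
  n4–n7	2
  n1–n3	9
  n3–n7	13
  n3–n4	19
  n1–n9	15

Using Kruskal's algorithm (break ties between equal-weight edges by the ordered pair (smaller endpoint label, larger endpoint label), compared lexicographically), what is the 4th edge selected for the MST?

n1-n9

Kruskal's algorithm — process edges by increasing weight (ties by edge label):
n4–n7 (2): add. Components now {n3} {n4,n7} {n1} {n9}
n1–n4 (3): add. Components now {n3} {n1,n4,n7} {n9}
n1–n3 (9): add. Components now {n1,n3,n4,n7} {n9}
n1–n7 (11): skip — n7 and n1 already connected.
n3–n7 (13): skip — n3 and n7 already connected.
n1–n9 (15): add. Components now {n1,n3,n4,n7,n9}
The 4th edge added is n1–n9.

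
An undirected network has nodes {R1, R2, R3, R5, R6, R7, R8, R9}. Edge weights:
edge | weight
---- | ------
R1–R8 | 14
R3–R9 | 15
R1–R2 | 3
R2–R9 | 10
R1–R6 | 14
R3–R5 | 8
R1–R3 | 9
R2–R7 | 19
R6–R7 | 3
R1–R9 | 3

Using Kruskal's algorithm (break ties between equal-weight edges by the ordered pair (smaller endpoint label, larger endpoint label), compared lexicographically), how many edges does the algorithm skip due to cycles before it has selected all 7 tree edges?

Kruskal's algorithm — process edges by increasing weight (ties by edge label):
R1–R2 (3): add — endpoints in different components.
R1–R9 (3): add — endpoints in different components.
R6–R7 (3): add — endpoints in different components.
R3–R5 (8): add — endpoints in different components.
R1–R3 (9): add — endpoints in different components.
R2–R9 (10): skip — R2 and R9 already connected.
R1–R6 (14): add — endpoints in different components.
R1–R8 (14): add — endpoints in different components.
Edges rejected before the tree was complete: 1.

1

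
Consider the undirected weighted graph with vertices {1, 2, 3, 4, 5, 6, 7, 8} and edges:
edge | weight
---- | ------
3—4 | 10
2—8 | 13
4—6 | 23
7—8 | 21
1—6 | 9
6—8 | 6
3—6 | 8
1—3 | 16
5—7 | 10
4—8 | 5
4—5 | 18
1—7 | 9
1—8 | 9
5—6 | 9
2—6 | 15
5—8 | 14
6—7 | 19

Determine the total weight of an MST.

59

Kruskal: consider edges lightest-first.
4—8 (5): add — endpoints in different components.
6—8 (6): add — endpoints in different components.
3—6 (8): add — endpoints in different components.
1—6 (9): add — endpoints in different components.
1—7 (9): add — endpoints in different components.
1—8 (9): skip — 1 and 8 already connected.
5—6 (9): add — endpoints in different components.
3—4 (10): skip — 3 and 4 already connected.
5—7 (10): skip — 5 and 7 already connected.
2—8 (13): add — endpoints in different components.
MST edges: 4—8, 6—8, 3—6, 1—6, 1—7, 5—6, 2—8; total weight 5+6+8+9+9+9+13 = 59.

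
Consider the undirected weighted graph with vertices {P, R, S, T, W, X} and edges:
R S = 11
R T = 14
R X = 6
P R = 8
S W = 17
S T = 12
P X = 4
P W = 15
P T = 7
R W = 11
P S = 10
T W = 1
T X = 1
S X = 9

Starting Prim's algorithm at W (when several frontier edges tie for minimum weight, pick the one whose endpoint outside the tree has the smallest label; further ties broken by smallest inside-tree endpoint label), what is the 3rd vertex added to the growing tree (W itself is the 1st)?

Prim, starting at W.
Step 1: cheapest edge leaving the tree is T W (1); add T.
Step 2: cheapest edge leaving the tree is T X (1); add X.
Step 3: cheapest edge leaving the tree is P X (4); add P.
Step 4: cheapest edge leaving the tree is R X (6); add R.
Step 5: cheapest edge leaving the tree is S X (9); add S.
Vertex order: W, T, X, P, R, S. The 3rd vertex is X.

X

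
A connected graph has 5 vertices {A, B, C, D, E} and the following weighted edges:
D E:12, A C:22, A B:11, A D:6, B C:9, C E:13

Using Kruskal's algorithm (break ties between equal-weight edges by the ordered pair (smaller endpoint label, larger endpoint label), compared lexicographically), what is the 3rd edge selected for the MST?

Sort edges by weight, then run Kruskal:
A D (6): add — endpoints in different components.
B C (9): add — endpoints in different components.
A B (11): add — endpoints in different components.
D E (12): add — endpoints in different components.
The 3rd edge added is A B.

A-B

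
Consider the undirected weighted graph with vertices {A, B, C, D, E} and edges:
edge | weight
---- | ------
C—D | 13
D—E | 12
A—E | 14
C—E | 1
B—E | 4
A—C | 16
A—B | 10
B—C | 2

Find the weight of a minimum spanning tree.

Sort edges by weight, then run Kruskal:
C—E (1): add — endpoints in different components.
B—C (2): add — endpoints in different components.
B—E (4): skip — B and E already connected.
A—B (10): add — endpoints in different components.
D—E (12): add — endpoints in different components.
MST edges: C—E, B—C, A—B, D—E; total weight 1+2+10+12 = 25.

25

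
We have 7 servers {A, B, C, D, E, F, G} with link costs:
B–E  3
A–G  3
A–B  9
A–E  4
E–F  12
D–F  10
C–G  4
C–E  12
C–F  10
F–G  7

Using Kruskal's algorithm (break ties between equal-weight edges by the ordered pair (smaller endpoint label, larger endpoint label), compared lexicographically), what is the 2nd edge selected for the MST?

B-E

Kruskal: consider edges lightest-first.
A–G (3): add. Components now {A,G} {B} {C} {D} {E} {F}
B–E (3): add. Components now {A,G} {B,E} {C} {D} {F}
A–E (4): add. Components now {A,B,E,G} {C} {D} {F}
C–G (4): add. Components now {A,B,C,E,G} {D} {F}
F–G (7): add. Components now {A,B,C,E,F,G} {D}
A–B (9): skip — A and B already connected.
C–F (10): skip — C and F already connected.
D–F (10): add. Components now {A,B,C,D,E,F,G}
The 2nd edge added is B–E.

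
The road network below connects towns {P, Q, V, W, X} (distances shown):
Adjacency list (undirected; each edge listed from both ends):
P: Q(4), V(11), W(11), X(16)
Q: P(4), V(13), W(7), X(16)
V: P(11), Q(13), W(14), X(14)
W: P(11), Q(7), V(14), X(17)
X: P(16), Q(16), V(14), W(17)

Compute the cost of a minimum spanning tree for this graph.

36

Kruskal: consider edges lightest-first.
P-Q (4): add — endpoints in different components.
Q-W (7): add — endpoints in different components.
P-V (11): add — endpoints in different components.
P-W (11): skip — W and P already connected.
Q-V (13): skip — V and Q already connected.
V-W (14): skip — W and V already connected.
V-X (14): add — endpoints in different components.
MST edges: P-Q, Q-W, P-V, V-X; total weight 4+7+11+14 = 36.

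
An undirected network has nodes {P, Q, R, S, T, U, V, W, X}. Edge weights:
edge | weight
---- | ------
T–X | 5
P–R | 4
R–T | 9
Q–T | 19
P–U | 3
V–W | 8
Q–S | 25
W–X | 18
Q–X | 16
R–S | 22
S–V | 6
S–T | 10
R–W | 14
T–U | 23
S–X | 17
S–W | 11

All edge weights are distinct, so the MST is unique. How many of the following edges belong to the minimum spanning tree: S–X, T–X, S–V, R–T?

Kruskal: consider edges lightest-first.
P–U (3): add — endpoints in different components.
P–R (4): add — endpoints in different components.
T–X (5): add — endpoints in different components.
S–V (6): add — endpoints in different components.
V–W (8): add — endpoints in different components.
R–T (9): add — endpoints in different components.
S–T (10): add — endpoints in different components.
S–W (11): skip — W and S already connected.
R–W (14): skip — W and R already connected.
Q–X (16): add — endpoints in different components.
MST edge set: {P–U, P–R, T–X, S–V, V–W, R–T, S–T, Q–X}.
Of the listed edges, {T–X, S–V, R–T} are in the MST → 3.

3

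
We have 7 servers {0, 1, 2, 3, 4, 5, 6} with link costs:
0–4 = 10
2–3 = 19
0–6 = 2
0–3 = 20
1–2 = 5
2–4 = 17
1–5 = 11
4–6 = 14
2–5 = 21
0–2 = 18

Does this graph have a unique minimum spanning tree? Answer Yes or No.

Kruskal's algorithm — process edges by increasing weight (ties by edge label):
0–6 (2): add. Components now {0,6} {1} {2} {3} {4} {5}
1–2 (5): add. Components now {0,6} {1,2} {3} {4} {5}
0–4 (10): add. Components now {0,4,6} {1,2} {3} {5}
1–5 (11): add. Components now {0,4,6} {1,2,5} {3}
4–6 (14): skip — 4 and 6 already connected.
2–4 (17): add. Components now {0,1,2,4,5,6} {3}
0–2 (18): skip — 0 and 2 already connected.
2–3 (19): add. Components now {0,1,2,3,4,5,6}
Every non-tree edge has weight strictly greater than the heaviest edge on the tree path between its endpoints, so the MST is unique.

Yes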